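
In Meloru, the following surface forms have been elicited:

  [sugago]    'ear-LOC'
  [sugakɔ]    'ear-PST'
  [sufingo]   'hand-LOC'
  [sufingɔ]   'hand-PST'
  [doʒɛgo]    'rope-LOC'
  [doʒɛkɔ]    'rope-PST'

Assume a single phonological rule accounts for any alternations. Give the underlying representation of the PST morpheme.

The PST suffix surfaces as [-gɔ] and [-kɔ], depending on the final segment of the stem.
The LOC suffix, which begins with [g], is invariant after every stem; so [g] is not altered by any rule here.
So the underlying form is /-kɔ/, and voiceless stops become voiced after a nasal.

/-kɔ/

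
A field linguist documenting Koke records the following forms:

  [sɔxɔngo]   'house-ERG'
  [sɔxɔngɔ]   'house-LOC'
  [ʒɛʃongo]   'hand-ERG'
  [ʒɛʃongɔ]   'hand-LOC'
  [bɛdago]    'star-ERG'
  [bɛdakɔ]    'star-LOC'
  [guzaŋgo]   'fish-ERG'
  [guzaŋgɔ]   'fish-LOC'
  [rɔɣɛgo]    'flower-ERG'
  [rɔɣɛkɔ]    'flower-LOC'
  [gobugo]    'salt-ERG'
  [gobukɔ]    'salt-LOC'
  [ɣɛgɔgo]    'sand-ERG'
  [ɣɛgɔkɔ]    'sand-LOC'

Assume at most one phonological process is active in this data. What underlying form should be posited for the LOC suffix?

The LOC suffix surfaces as [-gɔ] and [-kɔ], depending on the final segment of the stem.
By contrast the ERG suffix keeps its initial [g] throughout — that segment must be underlying.
The LOC suffix is therefore /-kɔ/ underlyingly, with post-nasal voicing: voiceless stops become voiced after a nasal.

/-kɔ/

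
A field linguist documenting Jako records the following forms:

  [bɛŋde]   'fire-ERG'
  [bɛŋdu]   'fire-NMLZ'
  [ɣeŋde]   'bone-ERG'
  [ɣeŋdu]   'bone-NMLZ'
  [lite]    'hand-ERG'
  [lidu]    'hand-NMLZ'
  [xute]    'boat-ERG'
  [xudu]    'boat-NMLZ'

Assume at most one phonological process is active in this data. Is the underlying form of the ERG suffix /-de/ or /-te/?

/-te/

The ERG morpheme has two allomorphs, [-de] and [-te].
By contrast the NMLZ suffix keeps its initial [d] throughout — that segment must be underlying.
So the underlying form is /-te/, and voiceless stops become voiced after a nasal.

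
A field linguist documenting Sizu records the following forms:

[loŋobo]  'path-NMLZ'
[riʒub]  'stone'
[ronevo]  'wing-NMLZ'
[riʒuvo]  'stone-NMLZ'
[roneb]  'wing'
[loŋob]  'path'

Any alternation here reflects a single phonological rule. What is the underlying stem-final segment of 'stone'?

/v/

'stone' shows [v] ~ [b] at the end of the stem ([riʒuvo] vs [riʒub]).
If /b/ were underlying and a rule turned it into [v] before the NMLZ suffix, 'path' would also alternate; but it has [b] in both [loŋobo] and [loŋob].
The underlying segment must be /v/; voiced fricatives become stops word-finally, yielding [b] there.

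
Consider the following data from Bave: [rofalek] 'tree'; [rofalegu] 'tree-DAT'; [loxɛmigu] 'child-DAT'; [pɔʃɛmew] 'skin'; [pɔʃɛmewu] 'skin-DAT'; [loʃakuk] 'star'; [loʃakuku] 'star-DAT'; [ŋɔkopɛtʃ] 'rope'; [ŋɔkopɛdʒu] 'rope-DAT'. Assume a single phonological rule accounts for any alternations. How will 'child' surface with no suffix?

[loxɛmik]

The root 'tree' surfaces as [rofalek] and [rofalegu], with a stem-final [k] ~ [g] alternation.
The stem 'star' ([loʃakuk], [loʃakuku]) shows [k] unchanged in both environments, so [k] cannot be basic with [g] derived before the DAT suffix.
The alternation reflects word-final obstruent devoicing: voiced obstruents become voiceless word-finally. /g/ is underlying.
The one attested form of 'child', [loxɛmigu], shows underlying /loxɛmig/. Applying the same rule word-finally gives [loxɛmik].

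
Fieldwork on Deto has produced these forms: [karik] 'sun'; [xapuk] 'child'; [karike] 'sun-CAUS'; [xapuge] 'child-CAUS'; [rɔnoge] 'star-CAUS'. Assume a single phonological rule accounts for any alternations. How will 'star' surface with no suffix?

[rɔnok]

The root 'child' surfaces as [xapuk] and [xapuge], with a stem-final [k] ~ [g] alternation.
If /k/ were underlying and a rule turned it into [g] before the CAUS suffix, 'sun' would also alternate; but it has [k] in both [karik] and [karike].
Therefore /g/ is basic and [k] is derived by word-final obstruent devoicing (voiced obstruents become voiceless word-finally).
From [rɔnoge] the stem 'star' is /rɔnog/; word-finally this yields [rɔnok].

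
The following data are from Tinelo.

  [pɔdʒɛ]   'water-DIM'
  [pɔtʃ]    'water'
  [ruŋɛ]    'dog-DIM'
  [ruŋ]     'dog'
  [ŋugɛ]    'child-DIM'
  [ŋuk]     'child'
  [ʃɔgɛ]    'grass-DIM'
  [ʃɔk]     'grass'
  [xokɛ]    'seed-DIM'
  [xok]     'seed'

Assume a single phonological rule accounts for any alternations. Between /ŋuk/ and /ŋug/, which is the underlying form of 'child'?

The stem for 'child' ends in [g] in [ŋugɛ] but [k] in [ŋuk].
If /k/ were underlying and a rule turned it into [g] before the DIM suffix, 'seed' would also alternate; but it has [k] in both [xokɛ] and [xok].
Therefore /g/ is basic and [k] is derived by word-final obstruent devoicing (voiced obstruents become voiceless word-finally).

/ŋug/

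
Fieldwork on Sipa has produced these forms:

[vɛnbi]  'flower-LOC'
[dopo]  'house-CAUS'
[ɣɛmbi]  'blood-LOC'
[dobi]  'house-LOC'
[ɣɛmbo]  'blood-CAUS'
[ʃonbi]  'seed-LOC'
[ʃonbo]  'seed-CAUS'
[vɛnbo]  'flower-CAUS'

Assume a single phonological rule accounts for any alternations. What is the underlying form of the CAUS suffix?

The CAUS suffix surfaces as [-bo] and [-po], depending on the final segment of the stem.
The LOC suffix, which begins with [b], is invariant after every stem; so [b] is not altered by any rule here.
The CAUS suffix is therefore /-po/ underlyingly, with post-nasal voicing: voiceless stops become voiced after a nasal.

/-po/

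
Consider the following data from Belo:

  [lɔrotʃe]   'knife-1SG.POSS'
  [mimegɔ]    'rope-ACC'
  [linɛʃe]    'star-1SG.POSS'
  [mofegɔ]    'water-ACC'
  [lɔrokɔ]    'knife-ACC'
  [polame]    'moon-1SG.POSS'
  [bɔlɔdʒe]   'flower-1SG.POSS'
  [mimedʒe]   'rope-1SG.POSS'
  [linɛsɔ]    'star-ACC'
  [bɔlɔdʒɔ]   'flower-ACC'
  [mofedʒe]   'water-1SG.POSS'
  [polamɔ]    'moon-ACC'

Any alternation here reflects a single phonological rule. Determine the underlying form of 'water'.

'water' shows [dʒ] ~ [g] at the end of the stem ([mofedʒe] vs [mofegɔ]).
Compare 'flower', with invariant [dʒ] in [bɔlɔdʒe] and [bɔlɔdʒɔ]: an analysis with underlying /dʒ/ and a rule producing [g] before the ACC suffix would wrongly predict alternation here too.
The underlying segment must be /g/; /k/, /g/ and /s/ become palato-alveolar [tʃ], [dʒ] and [ʃ] before a front vowel, yielding [dʒ] there.

/mofeg/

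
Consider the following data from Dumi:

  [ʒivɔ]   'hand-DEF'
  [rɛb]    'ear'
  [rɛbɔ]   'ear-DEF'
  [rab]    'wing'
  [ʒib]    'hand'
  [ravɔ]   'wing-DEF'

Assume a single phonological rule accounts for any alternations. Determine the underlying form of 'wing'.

/rav/

In [ravɔ] and [rab] the final segment of 'wing' alternates: [v] ~ [b].
But 'ear' keeps [b] in both environments ([rɛbɔ], [rɛb]), so there is no rule changing /b/ to [v] before the DEF suffix.
The alternation reflects word-final hardening: voiced fricatives become stops word-finally. /v/ is underlying.
The underlying form of 'wing' is therefore /rav/.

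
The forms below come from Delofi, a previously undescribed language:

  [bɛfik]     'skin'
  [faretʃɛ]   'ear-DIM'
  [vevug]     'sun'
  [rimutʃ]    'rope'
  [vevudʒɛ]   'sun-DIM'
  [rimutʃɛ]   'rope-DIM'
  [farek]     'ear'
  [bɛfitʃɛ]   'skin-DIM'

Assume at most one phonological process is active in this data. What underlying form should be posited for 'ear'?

The stem for 'ear' ends in [tʃ] in [faretʃɛ] but [k] in [farek].
If /tʃ/ were underlying and a rule turned it into [k] in isolation, 'rope' would also alternate; but it has [tʃ] in both [rimutʃɛ] and [rimutʃ].
Therefore /k/ is basic and [tʃ] is derived by palatalization before a front vowel (/k/ and /g/ become palato-alveolar [tʃ] and [dʒ] before a front vowel).

/farek/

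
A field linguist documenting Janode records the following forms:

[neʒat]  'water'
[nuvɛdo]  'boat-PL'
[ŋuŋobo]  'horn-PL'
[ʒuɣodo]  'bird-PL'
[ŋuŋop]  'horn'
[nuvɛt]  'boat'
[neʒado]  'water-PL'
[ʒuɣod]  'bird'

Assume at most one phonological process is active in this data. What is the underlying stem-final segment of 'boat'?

'boat' shows [d] ~ [t] at the end of the stem ([nuvɛdo] vs [nuvɛt]).
The stem 'bird' ([ʒuɣodo], [ʒuɣod]) shows [d] unchanged in both environments, so [d] cannot be basic with [t] derived in isolation.
Therefore /t/ is basic and [d] is derived by intervocalic voicing (voiceless stops become voiced between vowels).

/t/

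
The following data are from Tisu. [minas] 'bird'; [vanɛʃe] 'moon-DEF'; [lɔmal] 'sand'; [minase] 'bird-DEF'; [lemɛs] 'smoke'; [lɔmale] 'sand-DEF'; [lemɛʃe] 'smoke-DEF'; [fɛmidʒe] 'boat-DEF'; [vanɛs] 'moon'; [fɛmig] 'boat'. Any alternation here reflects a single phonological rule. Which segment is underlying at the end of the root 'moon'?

The stem for 'moon' ends in [s] in [vanɛs] but [ʃ] in [vanɛʃe].
If /s/ were underlying and a rule turned it into [ʃ] before the DEF suffix, 'bird' would also alternate; but it has [s] in both [minas] and [minase].
Therefore /ʃ/ is basic and [s] is derived by depalatalization (palato-alveolar /dʒ/ and /ʃ/ become [g] and [s] when no front vowel follows).

/ʃ/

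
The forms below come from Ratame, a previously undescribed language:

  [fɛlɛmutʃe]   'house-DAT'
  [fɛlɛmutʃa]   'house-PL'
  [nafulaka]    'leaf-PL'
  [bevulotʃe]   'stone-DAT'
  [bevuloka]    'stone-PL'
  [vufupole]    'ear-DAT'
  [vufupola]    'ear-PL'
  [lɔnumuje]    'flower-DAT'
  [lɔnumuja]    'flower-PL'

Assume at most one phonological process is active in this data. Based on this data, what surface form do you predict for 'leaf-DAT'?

'stone' shows [tʃ] ~ [k] at the end of the stem ([bevulotʃe] vs [bevuloka]).
The stem 'house' ([fɛlɛmutʃe], [fɛlɛmutʃa]) shows [tʃ] unchanged in both environments, so [tʃ] cannot be basic with [k] derived before the PL suffix.
So /k/ is underlying, and a rule of palatalization before a front vowel — /k/ becomes palato-alveolar [tʃ] before a front vowel — gives [tʃ].
The one attested form of 'leaf', [nafulaka], shows underlying /nafulak/. Applying the same rule before a front vowel gives [nafulatʃe].

[nafulatʃe]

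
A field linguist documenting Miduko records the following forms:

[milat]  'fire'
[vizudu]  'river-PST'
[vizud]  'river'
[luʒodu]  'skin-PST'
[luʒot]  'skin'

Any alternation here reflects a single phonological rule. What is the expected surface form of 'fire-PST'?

[miladu]

The root 'skin' surfaces as [luʒodu] and [luʒot], with a stem-final [d] ~ [t] alternation.
But 'river' keeps [d] in both environments ([vizudu], [vizud]), so there is no rule changing /d/ to [t] in isolation.
So /t/ is underlying, and a rule of intervocalic voicing — voiceless stops become voiced between vowels — gives [d].
The one attested form of 'fire', [milat], shows underlying /milat/. Applying the same rule between vowels gives [miladu].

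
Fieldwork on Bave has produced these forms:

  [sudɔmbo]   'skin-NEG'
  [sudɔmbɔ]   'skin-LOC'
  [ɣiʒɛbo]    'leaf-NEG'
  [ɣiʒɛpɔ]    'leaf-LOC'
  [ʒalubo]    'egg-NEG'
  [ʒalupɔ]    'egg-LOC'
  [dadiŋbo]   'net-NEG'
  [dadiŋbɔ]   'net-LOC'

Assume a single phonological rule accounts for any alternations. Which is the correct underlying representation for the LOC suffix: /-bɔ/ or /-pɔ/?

The LOC morpheme has two allomorphs, [-bɔ] and [-pɔ].
By contrast the NEG suffix keeps its initial [b] throughout — that segment must be underlying.
So the underlying form is /-pɔ/, and voiceless stops become voiced after a nasal.

/-pɔ/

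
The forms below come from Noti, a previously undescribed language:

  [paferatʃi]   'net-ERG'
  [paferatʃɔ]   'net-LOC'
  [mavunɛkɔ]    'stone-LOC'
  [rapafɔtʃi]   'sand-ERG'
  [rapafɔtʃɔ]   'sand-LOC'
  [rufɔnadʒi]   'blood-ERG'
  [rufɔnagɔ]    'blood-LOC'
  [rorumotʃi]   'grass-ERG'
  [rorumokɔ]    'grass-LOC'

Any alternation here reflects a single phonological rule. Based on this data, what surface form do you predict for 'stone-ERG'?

The root 'grass' surfaces as [rorumotʃi] and [rorumokɔ], with a stem-final [tʃ] ~ [k] alternation.
The stem 'net' ([paferatʃi], [paferatʃɔ]) shows [tʃ] unchanged in both environments, so [tʃ] cannot be basic with [k] derived before the LOC suffix.
So /k/ is underlying, and a rule of palatalization before a front vowel — /k/ and /g/ become palato-alveolar [tʃ] and [dʒ] before a front vowel — gives [tʃ].
From [mavunɛkɔ] the stem 'stone' is /mavunɛk/; before a front vowel this yields [mavunɛtʃi].

[mavunɛtʃi]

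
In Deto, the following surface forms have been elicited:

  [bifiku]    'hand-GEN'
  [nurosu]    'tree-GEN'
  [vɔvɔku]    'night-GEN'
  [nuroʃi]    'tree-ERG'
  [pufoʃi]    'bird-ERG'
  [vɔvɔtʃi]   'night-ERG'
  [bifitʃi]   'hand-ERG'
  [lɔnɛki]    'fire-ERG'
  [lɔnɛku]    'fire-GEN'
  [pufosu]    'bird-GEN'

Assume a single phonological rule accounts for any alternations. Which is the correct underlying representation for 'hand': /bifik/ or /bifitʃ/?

'hand' shows [tʃ] ~ [k] at the end of the stem ([bifitʃi] vs [bifiku]).
The stem 'fire' ([lɔnɛki], [lɔnɛku]) shows [k] unchanged in both environments, so [k] cannot be basic with [tʃ] derived before the ERG suffix.
The alternation reflects depalatalization: palato-alveolar /tʃ/ and /ʃ/ become [k] and [s] when no front vowel follows. /tʃ/ is underlying.

/bifitʃ/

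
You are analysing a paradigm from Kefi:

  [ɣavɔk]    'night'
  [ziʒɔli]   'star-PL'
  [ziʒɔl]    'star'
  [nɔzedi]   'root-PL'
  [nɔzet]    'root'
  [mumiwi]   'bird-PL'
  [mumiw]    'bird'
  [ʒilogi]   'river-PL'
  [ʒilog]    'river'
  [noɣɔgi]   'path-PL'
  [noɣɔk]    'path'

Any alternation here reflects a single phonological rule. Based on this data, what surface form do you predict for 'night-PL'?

'path' shows [g] ~ [k] at the end of the stem ([noɣɔgi] vs [noɣɔk]).
Compare 'river', with invariant [g] in [ʒilogi] and [ʒilog]: an analysis with underlying /g/ and a rule producing [k] in isolation would wrongly predict alternation here too.
So /k/ is underlying, and a rule of intervocalic voicing — voiceless stops become voiced between vowels — gives [g].
From [ɣavɔk] the stem 'night' is /ɣavɔk/; between vowels this yields [ɣavɔgi].

[ɣavɔgi]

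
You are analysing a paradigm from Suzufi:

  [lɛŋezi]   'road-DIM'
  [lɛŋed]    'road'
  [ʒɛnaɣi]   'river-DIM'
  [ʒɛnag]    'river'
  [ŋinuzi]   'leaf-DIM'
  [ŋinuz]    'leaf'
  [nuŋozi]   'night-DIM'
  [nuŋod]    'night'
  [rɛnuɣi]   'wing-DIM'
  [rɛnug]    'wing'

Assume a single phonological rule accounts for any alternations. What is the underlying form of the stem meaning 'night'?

'night' shows [z] ~ [d] at the end of the stem ([nuŋozi] vs [nuŋod]).
But 'leaf' keeps [z] in both environments ([ŋinuzi], [ŋinuz]), so there is no rule changing /z/ to [d] in isolation.
The underlying segment must be /d/; voiced stops become fricatives between vowels, yielding [z] there.

/nuŋod/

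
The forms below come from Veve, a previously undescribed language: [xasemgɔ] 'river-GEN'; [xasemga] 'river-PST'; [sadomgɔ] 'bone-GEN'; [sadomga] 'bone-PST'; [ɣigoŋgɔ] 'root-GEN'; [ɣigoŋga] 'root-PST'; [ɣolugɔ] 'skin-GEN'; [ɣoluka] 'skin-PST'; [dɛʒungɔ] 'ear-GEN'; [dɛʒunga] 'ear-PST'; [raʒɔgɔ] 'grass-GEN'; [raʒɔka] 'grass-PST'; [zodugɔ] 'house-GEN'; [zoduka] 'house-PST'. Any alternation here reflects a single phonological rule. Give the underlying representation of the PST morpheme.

/-ka/

The PST suffix surfaces as [-ga] and [-ka], depending on the final segment of the stem.
By contrast the GEN suffix keeps its initial [g] throughout — that segment must be underlying.
The PST suffix is therefore /-ka/ underlyingly, with post-nasal voicing: voiceless stops become voiced after a nasal.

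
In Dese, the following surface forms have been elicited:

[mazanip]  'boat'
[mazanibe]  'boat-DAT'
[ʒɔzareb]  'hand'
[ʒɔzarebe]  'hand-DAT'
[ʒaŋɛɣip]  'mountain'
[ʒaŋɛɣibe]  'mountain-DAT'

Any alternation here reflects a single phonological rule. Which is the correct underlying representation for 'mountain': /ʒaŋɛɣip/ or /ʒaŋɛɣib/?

/ʒaŋɛɣip/

'mountain' shows [p] ~ [b] at the end of the stem ([ʒaŋɛɣip] vs [ʒaŋɛɣibe]).
But 'hand' keeps [b] in both environments ([ʒɔzareb], [ʒɔzarebe]), so there is no rule changing /b/ to [p] in isolation.
Therefore /p/ is basic and [b] is derived by intervocalic voicing (voiceless stops become voiced between vowels).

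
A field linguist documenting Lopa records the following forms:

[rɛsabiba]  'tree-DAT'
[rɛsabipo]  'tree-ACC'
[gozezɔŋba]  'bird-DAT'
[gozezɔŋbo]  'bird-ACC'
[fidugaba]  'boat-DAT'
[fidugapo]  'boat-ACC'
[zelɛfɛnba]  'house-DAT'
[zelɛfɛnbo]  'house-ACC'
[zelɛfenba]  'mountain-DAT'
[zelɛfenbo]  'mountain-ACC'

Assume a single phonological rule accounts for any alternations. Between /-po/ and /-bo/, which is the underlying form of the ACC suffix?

The ACC morpheme has two allomorphs, [-bo] and [-po].
By contrast the DAT suffix keeps its initial [b] throughout — that segment must be underlying.
The ACC suffix is therefore /-po/ underlyingly, with post-nasal voicing: voiceless stops become voiced after a nasal.

/-po/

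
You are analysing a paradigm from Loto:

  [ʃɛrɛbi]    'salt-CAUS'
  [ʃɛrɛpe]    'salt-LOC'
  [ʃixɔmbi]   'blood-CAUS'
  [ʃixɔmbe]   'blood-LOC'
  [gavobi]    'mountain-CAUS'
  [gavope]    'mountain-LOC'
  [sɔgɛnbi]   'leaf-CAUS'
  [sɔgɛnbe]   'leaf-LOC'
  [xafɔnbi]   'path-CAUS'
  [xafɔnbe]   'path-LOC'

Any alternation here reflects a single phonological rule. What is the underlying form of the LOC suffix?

The LOC suffix surfaces as [-be] and [-pe], depending on the final segment of the stem.
The CAUS suffix, which begins with [b], is invariant after every stem; so [b] is not altered by any rule here.
The LOC suffix is therefore /-pe/ underlyingly, with post-nasal voicing: voiceless stops become voiced after a nasal.

/-pe/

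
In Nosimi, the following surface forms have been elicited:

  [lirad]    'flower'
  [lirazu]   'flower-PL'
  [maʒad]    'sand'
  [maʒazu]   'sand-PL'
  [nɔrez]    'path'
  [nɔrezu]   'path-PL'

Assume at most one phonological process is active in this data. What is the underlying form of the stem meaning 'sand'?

/maʒad/

In [maʒad] and [maʒazu] the final segment of 'sand' alternates: [d] ~ [z].
But 'path' keeps [z] in both environments ([nɔrez], [nɔrezu]), so there is no rule changing /z/ to [d] in isolation.
The alternation reflects intervocalic spirantization: voiced stops become fricatives between vowels. /d/ is underlying.
Hence 'sand' is /maʒad/ underlyingly.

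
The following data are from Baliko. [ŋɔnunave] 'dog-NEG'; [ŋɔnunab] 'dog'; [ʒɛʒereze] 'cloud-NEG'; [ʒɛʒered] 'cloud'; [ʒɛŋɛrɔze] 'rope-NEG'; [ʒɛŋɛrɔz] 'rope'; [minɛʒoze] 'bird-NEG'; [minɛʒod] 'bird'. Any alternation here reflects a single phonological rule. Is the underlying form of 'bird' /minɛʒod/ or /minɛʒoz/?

/minɛʒod/

The root 'bird' surfaces as [minɛʒoze] and [minɛʒod], with a stem-final [z] ~ [d] alternation.
But 'rope' keeps [z] in both environments ([ʒɛŋɛrɔze], [ʒɛŋɛrɔz]), so there is no rule changing /z/ to [d] in isolation.
Therefore /d/ is basic and [z] is derived by intervocalic spirantization (voiced stops become fricatives between vowels).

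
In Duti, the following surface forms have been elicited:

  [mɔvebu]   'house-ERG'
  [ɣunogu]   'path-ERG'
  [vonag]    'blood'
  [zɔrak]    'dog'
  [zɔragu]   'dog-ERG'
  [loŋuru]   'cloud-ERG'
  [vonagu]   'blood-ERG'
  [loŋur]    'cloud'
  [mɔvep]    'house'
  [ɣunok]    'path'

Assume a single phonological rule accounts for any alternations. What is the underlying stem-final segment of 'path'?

The stem for 'path' ends in [k] in [ɣunok] but [g] in [ɣunogu].
Compare 'blood', with invariant [g] in [vonag] and [vonagu]: an analysis with underlying /g/ and a rule producing [k] in isolation would wrongly predict alternation here too.
The underlying segment must be /k/; voiceless stops become voiced between vowels, yielding [g] there.

/k/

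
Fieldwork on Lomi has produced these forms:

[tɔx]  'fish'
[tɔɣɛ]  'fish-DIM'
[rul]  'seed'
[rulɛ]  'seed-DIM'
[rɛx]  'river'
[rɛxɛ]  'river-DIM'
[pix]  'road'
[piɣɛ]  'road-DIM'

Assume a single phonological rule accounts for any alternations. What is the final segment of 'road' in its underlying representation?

/ɣ/

The stem for 'road' ends in [x] in [pix] but [ɣ] in [piɣɛ].
Compare 'river', with invariant [x] in [rɛx] and [rɛxɛ]: an analysis with underlying /x/ and a rule producing [ɣ] before the DIM suffix would wrongly predict alternation here too.
The underlying segment must be /ɣ/; voiced obstruents become voiceless word-finally, yielding [x] there.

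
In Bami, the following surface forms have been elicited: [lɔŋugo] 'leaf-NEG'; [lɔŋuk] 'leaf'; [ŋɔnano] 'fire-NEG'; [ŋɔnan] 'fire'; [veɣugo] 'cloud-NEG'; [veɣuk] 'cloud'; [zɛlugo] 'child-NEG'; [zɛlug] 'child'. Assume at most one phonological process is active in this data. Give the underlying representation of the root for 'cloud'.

/veɣuk/

In [veɣugo] and [veɣuk] the final segment of 'cloud' alternates: [g] ~ [k].
Compare 'child', with invariant [g] in [zɛlugo] and [zɛlug]: an analysis with underlying /g/ and a rule producing [k] in isolation would wrongly predict alternation here too.
The underlying segment must be /k/; voiceless stops become voiced between vowels, yielding [g] there.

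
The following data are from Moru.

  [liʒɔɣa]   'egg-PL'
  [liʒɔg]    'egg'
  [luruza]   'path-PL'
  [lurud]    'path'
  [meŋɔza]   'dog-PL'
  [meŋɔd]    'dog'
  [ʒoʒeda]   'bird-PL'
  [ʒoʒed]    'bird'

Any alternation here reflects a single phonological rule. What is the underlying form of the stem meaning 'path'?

The root 'path' surfaces as [luruza] and [lurud], with a stem-final [z] ~ [d] alternation.
But 'bird' keeps [d] in both environments ([ʒoʒeda], [ʒoʒed]), so there is no rule changing /d/ to [z] before the PL suffix.
So /z/ is underlying, and a rule of word-final hardening — voiced fricatives become stops word-finally — gives [d].
So 'path' = /luruz/.

/luruz/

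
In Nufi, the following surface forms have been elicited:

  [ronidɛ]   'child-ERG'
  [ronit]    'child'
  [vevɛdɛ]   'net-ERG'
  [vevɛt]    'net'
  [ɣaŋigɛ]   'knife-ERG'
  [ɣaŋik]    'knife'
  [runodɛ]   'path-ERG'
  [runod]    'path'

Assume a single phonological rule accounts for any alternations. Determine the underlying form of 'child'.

The stem for 'child' ends in [d] in [ronidɛ] but [t] in [ronit].
The stem 'path' ([runodɛ], [runod]) shows [d] unchanged in both environments, so [d] cannot be basic with [t] derived in isolation.
The alternation reflects intervocalic voicing: voiceless stops become voiced between vowels. /t/ is underlying.
Hence 'child' is /ronit/ underlyingly.

/ronit/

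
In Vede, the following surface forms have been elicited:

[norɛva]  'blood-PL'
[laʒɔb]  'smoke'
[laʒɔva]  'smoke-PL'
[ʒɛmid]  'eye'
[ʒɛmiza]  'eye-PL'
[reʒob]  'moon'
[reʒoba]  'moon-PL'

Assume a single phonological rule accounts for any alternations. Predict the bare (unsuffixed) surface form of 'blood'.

'smoke' shows [b] ~ [v] at the end of the stem ([laʒɔb] vs [laʒɔva]).
Compare 'moon', with invariant [b] in [reʒob] and [reʒoba]: an analysis with underlying /b/ and a rule producing [v] before the PL suffix would wrongly predict alternation here too.
So /v/ is underlying, and a rule of word-final hardening — voiced fricatives become stops word-finally — gives [b].
From [norɛva] the stem 'blood' is /norɛv/; word-finally this yields [norɛb].

[norɛb]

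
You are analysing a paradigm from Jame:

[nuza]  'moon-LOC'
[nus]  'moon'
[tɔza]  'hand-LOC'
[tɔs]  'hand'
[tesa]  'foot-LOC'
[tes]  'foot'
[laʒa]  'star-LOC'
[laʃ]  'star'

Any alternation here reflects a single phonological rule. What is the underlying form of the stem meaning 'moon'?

The stem for 'moon' ends in [z] in [nuza] but [s] in [nus].
If /s/ were underlying and a rule turned it into [z] before the LOC suffix, 'foot' would also alternate; but it has [s] in both [tesa] and [tes].
The alternation reflects word-final obstruent devoicing: voiced obstruents become voiceless word-finally. /z/ is underlying.
The underlying form of 'moon' is therefore /nuz/.

/nuz/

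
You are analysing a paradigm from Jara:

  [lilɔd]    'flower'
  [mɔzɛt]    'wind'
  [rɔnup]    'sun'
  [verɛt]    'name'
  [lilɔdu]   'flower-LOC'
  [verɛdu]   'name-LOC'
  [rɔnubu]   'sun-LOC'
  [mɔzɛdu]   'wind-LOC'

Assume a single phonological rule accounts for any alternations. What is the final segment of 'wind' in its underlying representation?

'wind' shows [d] ~ [t] at the end of the stem ([mɔzɛdu] vs [mɔzɛt]).
If /d/ were underlying and a rule turned it into [t] in isolation, 'flower' would also alternate; but it has [d] in both [lilɔdu] and [lilɔd].
Therefore /t/ is basic and [d] is derived by intervocalic voicing (voiceless stops become voiced between vowels).

/t/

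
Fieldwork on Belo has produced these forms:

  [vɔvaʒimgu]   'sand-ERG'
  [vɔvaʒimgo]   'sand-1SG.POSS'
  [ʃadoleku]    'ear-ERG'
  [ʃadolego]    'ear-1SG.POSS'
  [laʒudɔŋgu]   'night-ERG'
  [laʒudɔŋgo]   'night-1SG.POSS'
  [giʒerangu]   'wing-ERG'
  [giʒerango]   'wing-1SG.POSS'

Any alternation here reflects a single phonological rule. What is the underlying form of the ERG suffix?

The ERG suffix surfaces as [-gu] and [-ku], depending on the final segment of the stem.
By contrast the 1SG.POSS suffix keeps its initial [g] throughout — that segment must be underlying.
The ERG suffix is therefore /-ku/ underlyingly, with post-nasal voicing: voiceless stops become voiced after a nasal.

/-ku/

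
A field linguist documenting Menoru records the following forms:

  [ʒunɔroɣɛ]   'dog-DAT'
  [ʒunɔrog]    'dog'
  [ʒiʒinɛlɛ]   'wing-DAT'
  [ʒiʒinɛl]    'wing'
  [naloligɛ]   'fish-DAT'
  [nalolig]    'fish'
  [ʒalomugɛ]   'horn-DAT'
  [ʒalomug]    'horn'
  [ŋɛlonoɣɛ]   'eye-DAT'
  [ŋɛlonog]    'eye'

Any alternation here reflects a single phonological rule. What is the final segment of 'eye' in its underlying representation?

'eye' shows [ɣ] ~ [g] at the end of the stem ([ŋɛlonoɣɛ] vs [ŋɛlonog]).
But 'fish' keeps [g] in both environments ([naloligɛ], [nalolig]), so there is no rule changing /g/ to [ɣ] before the DAT suffix.
The alternation reflects word-final hardening: voiced fricatives become stops word-finally. /ɣ/ is underlying.

/ɣ/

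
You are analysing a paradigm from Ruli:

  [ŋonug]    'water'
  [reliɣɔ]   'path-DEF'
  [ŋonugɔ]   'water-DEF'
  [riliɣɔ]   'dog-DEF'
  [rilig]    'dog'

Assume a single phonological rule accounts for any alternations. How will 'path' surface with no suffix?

[relig]

The root 'dog' surfaces as [riliɣɔ] and [rilig], with a stem-final [ɣ] ~ [g] alternation.
But 'water' keeps [g] in both environments ([ŋonugɔ], [ŋonug]), so there is no rule changing /g/ to [ɣ] before the DEF suffix.
The alternation reflects word-final hardening: voiced fricatives become stops word-finally. /ɣ/ is underlying.
From [reliɣɔ] the stem 'path' is /reliɣ/; word-finally this yields [relig].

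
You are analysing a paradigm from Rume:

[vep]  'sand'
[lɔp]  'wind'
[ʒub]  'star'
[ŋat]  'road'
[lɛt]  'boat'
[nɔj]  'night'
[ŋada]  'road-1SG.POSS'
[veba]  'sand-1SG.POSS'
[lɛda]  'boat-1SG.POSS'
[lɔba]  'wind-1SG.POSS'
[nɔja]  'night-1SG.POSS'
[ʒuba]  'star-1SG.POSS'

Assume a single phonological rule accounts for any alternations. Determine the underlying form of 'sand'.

'sand' shows [b] ~ [p] at the end of the stem ([veba] vs [vep]).
But 'star' keeps [b] in both environments ([ʒuba], [ʒub]), so there is no rule changing /b/ to [p] in isolation.
The alternation reflects intervocalic voicing: voiceless stops become voiced between vowels. /p/ is underlying.

/vep/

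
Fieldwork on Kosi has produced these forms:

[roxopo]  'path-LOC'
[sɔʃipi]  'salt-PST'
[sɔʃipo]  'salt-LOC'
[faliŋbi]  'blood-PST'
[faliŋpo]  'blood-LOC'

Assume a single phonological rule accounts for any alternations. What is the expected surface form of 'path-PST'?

[roxopi]

The PST morpheme has two allomorphs, [-bi] and [-pi].
By contrast the LOC suffix keeps its initial [p] throughout — that segment must be underlying.
So the underlying form is /-bi/, and voiced stops become voiceless after a vowel.
After 'path', which ends in a vowel, the suffix surfaces as [-pi], giving [roxopi].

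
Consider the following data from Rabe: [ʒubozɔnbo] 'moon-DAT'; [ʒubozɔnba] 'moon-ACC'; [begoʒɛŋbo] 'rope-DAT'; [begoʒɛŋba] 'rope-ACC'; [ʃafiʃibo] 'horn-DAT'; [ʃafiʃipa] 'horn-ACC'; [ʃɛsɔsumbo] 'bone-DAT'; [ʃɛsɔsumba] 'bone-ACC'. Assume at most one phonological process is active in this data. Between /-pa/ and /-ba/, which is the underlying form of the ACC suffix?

The ACC suffix surfaces as [-ba] and [-pa], depending on the final segment of the stem.
The DAT suffix, which begins with [b], is invariant after every stem; so [b] is not altered by any rule here.
So the underlying form is /-pa/, and voiceless stops become voiced after a nasal.

/-pa/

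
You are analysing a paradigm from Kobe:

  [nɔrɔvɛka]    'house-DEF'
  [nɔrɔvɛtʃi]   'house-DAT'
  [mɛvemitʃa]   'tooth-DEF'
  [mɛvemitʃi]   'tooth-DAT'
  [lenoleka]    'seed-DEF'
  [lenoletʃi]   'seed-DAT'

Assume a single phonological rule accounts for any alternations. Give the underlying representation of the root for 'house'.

'house' shows [k] ~ [tʃ] at the end of the stem ([nɔrɔvɛka] vs [nɔrɔvɛtʃi]).
The stem 'tooth' ([mɛvemitʃa], [mɛvemitʃi]) shows [tʃ] unchanged in both environments, so [tʃ] cannot be basic with [k] derived before the DEF suffix.
Therefore /k/ is basic and [tʃ] is derived by palatalization before a front vowel (/k/ becomes palato-alveolar [tʃ] before a front vowel).

/nɔrɔvɛk/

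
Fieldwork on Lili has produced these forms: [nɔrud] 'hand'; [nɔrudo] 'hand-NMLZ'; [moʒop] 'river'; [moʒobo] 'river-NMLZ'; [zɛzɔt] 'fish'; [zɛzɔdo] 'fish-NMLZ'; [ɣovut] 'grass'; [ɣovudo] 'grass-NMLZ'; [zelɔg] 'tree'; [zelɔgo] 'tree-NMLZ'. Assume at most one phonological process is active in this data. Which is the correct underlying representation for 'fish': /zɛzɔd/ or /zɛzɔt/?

In [zɛzɔt] and [zɛzɔdo] the final segment of 'fish' alternates: [t] ~ [d].
But 'hand' keeps [d] in both environments ([nɔrud], [nɔrudo]), so there is no rule changing /d/ to [t] in isolation.
The underlying segment must be /t/; voiceless stops become voiced between vowels, yielding [d] there.

/zɛzɔt/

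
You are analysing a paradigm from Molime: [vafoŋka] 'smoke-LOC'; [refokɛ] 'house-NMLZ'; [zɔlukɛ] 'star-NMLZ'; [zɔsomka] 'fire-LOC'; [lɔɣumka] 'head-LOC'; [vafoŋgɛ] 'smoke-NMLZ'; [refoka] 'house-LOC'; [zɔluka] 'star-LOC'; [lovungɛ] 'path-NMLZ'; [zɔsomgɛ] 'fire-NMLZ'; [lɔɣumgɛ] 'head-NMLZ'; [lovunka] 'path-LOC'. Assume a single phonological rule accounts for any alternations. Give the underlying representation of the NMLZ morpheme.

/-gɛ/

The NMLZ suffix surfaces as [-gɛ] and [-kɛ], depending on the final segment of the stem.
The LOC suffix, which begins with [k], is invariant after every stem; so [k] is not altered by any rule here.
So the underlying form is /-gɛ/, and voiced stops become voiceless after a vowel.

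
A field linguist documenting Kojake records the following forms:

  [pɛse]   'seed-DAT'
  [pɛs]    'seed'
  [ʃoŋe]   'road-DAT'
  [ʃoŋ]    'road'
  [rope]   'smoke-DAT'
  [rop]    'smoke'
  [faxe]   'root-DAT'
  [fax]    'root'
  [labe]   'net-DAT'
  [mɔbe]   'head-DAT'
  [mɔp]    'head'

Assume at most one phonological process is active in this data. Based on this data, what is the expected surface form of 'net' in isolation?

The root 'head' surfaces as [mɔbe] and [mɔp], with a stem-final [b] ~ [p] alternation.
If /p/ were underlying and a rule turned it into [b] before the DAT suffix, 'smoke' would also alternate; but it has [p] in both [rope] and [rop].
Therefore /b/ is basic and [p] is derived by word-final obstruent devoicing (voiced obstruents become voiceless word-finally).
From [labe] the stem 'net' is /lab/; word-finally this yields [lap].

[lap]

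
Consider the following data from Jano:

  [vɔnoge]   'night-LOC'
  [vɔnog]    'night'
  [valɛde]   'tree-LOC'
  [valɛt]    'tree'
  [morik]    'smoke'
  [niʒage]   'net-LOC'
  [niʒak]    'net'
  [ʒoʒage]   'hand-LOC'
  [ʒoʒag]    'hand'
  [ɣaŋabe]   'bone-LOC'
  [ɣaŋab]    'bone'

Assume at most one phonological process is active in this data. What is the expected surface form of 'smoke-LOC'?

In [niʒage] and [niʒak] the final segment of 'net' alternates: [g] ~ [k].
If /g/ were underlying and a rule turned it into [k] in isolation, 'hand' would also alternate; but it has [g] in both [ʒoʒage] and [ʒoʒag].
The alternation reflects intervocalic voicing: voiceless stops become voiced between vowels. /k/ is underlying.
The one attested form of 'smoke', [morik], shows underlying /morik/. Applying the same rule between vowels gives [morige].

[morige]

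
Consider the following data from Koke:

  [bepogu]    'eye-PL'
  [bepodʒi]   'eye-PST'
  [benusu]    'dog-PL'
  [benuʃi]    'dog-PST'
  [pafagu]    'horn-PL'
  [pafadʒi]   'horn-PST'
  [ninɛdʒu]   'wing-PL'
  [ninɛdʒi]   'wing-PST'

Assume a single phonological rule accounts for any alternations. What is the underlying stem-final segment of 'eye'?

'eye' shows [g] ~ [dʒ] at the end of the stem ([bepogu] vs [bepodʒi]).
Compare 'wing', with invariant [dʒ] in [ninɛdʒu] and [ninɛdʒi]: an analysis with underlying /dʒ/ and a rule producing [g] before the PL suffix would wrongly predict alternation here too.
The alternation reflects palatalization before a front vowel: /g/ and /s/ become palato-alveolar [dʒ] and [ʃ] before a front vowel. /g/ is underlying.

/g/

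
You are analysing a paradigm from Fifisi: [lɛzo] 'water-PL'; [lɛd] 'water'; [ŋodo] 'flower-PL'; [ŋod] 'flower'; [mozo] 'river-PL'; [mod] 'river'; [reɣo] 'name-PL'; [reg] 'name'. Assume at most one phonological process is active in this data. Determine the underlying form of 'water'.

In [lɛzo] and [lɛd] the final segment of 'water' alternates: [z] ~ [d].
But 'flower' keeps [d] in both environments ([ŋodo], [ŋod]), so there is no rule changing /d/ to [z] before the PL suffix.
So /z/ is underlying, and a rule of word-final hardening — voiced fricatives become stops word-finally — gives [d].
The underlying form of 'water' is therefore /lɛz/.

/lɛz/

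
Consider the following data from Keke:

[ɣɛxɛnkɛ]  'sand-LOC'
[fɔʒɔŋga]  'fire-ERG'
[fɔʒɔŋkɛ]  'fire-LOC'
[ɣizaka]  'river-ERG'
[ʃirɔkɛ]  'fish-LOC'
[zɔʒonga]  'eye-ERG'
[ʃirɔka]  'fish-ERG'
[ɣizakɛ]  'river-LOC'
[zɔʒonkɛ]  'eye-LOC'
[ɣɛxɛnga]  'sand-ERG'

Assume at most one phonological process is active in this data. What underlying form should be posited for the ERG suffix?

The ERG suffix surfaces as [-ga] and [-ka], depending on the final segment of the stem.
By contrast the LOC suffix keeps its initial [k] throughout — that segment must be underlying.
The ERG suffix is therefore /-ga/ underlyingly, with post-vocalic devoicing: voiced stops become voiceless after a vowel.

/-ga/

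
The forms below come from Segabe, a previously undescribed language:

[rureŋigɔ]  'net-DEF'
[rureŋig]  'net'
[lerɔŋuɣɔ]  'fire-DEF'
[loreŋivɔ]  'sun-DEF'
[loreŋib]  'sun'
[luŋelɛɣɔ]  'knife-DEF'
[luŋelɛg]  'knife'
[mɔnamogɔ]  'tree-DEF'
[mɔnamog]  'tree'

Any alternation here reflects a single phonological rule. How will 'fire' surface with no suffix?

The root 'knife' surfaces as [luŋelɛɣɔ] and [luŋelɛg], with a stem-final [ɣ] ~ [g] alternation.
Compare 'net', with invariant [g] in [rureŋigɔ] and [rureŋig]: an analysis with underlying /g/ and a rule producing [ɣ] before the DEF suffix would wrongly predict alternation here too.
The alternation reflects word-final hardening: voiced fricatives become stops word-finally. /ɣ/ is underlying.
The one attested form of 'fire', [lerɔŋuɣɔ], shows underlying /lerɔŋuɣ/. Applying the same rule word-finally gives [lerɔŋug].

[lerɔŋug]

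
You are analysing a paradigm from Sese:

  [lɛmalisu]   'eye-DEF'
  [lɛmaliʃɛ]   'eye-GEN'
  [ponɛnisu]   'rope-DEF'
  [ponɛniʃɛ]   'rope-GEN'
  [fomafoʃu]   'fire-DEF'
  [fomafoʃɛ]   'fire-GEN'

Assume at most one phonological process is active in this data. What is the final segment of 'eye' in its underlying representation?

'eye' shows [s] ~ [ʃ] at the end of the stem ([lɛmalisu] vs [lɛmaliʃɛ]).
But 'fire' keeps [ʃ] in both environments ([fomafoʃu], [fomafoʃɛ]), so there is no rule changing /ʃ/ to [s] before the DEF suffix.
The alternation reflects palatalization before a front vowel: /s/ becomes palato-alveolar [ʃ] before a front vowel. /s/ is underlying.

/s/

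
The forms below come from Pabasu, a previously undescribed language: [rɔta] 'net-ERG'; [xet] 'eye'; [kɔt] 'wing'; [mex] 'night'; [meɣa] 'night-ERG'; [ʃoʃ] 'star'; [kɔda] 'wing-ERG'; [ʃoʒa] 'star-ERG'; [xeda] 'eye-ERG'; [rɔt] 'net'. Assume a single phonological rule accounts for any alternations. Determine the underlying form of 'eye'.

The stem for 'eye' ends in [t] in [xet] but [d] in [xeda].
But 'net' keeps [t] in both environments ([rɔt], [rɔta]), so there is no rule changing /t/ to [d] before the ERG suffix.
The underlying segment must be /d/; voiced obstruents become voiceless word-finally, yielding [t] there.
So 'eye' = /xed/.

/xed/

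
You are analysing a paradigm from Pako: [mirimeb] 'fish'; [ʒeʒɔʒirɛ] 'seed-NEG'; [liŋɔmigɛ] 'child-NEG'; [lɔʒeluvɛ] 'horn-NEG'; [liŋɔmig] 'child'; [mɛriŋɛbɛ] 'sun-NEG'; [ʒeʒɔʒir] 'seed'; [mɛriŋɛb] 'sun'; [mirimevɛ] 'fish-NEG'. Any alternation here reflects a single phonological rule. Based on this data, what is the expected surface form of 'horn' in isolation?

In [mirimevɛ] and [mirimeb] the final segment of 'fish' alternates: [v] ~ [b].
If /b/ were underlying and a rule turned it into [v] before the NEG suffix, 'sun' would also alternate; but it has [b] in both [mɛriŋɛbɛ] and [mɛriŋɛb].
So /v/ is underlying, and a rule of word-final hardening — voiced fricatives become stops word-finally — gives [b].
From [lɔʒeluvɛ] the stem 'horn' is /lɔʒeluv/; word-finally this yields [lɔʒelub].

[lɔʒelub]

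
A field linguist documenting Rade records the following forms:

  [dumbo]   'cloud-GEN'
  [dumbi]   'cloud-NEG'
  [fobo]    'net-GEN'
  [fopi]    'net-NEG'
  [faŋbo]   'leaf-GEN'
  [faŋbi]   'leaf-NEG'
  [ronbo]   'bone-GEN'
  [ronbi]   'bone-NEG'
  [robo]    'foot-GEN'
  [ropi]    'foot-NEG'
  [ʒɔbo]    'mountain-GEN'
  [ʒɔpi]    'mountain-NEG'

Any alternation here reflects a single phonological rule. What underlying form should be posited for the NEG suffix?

The NEG morpheme has two allomorphs, [-bi] and [-pi].
By contrast the GEN suffix keeps its initial [b] throughout — that segment must be underlying.
The NEG suffix is therefore /-pi/ underlyingly, with post-nasal voicing: voiceless stops become voiced after a nasal.

/-pi/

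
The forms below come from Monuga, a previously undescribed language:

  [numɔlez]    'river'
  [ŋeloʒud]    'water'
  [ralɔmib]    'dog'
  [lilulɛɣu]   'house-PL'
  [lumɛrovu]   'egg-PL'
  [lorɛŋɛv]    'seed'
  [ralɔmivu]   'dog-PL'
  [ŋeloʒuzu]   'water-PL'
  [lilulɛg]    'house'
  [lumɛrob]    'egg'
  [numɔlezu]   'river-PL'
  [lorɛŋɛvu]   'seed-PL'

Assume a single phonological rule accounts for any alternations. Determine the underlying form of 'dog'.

In [ralɔmivu] and [ralɔmib] the final segment of 'dog' alternates: [v] ~ [b].
The stem 'seed' ([lorɛŋɛvu], [lorɛŋɛv]) shows [v] unchanged in both environments, so [v] cannot be basic with [b] derived in isolation.
The underlying segment must be /b/; voiced stops become fricatives between vowels, yielding [v] there.
The underlying form of 'dog' is therefore /ralɔmib/.

/ralɔmib/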